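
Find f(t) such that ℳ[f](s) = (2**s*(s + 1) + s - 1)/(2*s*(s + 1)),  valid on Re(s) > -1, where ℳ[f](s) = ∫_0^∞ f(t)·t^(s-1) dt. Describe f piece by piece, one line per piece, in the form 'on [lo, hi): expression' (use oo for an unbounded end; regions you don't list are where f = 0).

on [0, 1): t
on [1, 2): 1/2

along the cuts 1, ℳ[f](s) splits into 2 integrals
on [0, 1) integrate f = t against the kernel
segment 1 to 2 holds 1/2; add its integral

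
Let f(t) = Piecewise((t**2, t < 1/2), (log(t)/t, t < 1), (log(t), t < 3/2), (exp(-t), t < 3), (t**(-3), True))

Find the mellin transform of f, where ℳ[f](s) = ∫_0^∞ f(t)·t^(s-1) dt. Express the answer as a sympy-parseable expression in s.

slice at 1/2, 1, 3/2, 3, transform all 5 pieces, and sum them
the [0, 1/2) slice contributes ∫ t**2·t^(s-1) dt
on [1/2, 1) integrate f = log(t)/t against the kernel
for t in [1, 3/2): the term is ∫ log(t)·t^(s-1)
segment [3/2, 3) carries exp(-t); integrate it
over [3, ∞), the kernel integral of t**(-3) enters the sum

(108*2**s*s**2*(s - 3)*(s + 2)*(s**2 - 2*s + 1)*uppergamma(s, 3/2) - 108*2**s*s**2*(s - 3)*(s + 2)*(s**2 - 2*s + 1)*uppergamma(s, 3) - 108*2**s*s**2*(s - 3)*(s + 2) + 108*2**s*(s - 3)*(s + 2)*(s**2 - 2*s + 1) - 108*3**s*s*(s - 3)*(s + 2)*(s**2 - 2*s + 1)*log(2) + 108*3**s*s*(s - 3)*(s + 2)*(s**2 - 2*s + 1)*log(3) - 108*3**s*(s - 3)*(s + 2)*(s**2 - 2*s + 1) - 4*6**s*s**2*(s + 2)*(s**2 - 2*s + 1) + 216*s**3*(s - 3)*(s + 2)*log(2) - 216*s**2*(s - 3)*(s + 2)*log(2) + 216*s**2*(s - 3)*(s + 2) + 27*s**2*(s - 3)*(s**2 - 2*s + 1))/(108*2**s*s**2*(s - 3)*(s + 2)*(s**2 - 2*s + 1))
  -2 < Re(s) < 3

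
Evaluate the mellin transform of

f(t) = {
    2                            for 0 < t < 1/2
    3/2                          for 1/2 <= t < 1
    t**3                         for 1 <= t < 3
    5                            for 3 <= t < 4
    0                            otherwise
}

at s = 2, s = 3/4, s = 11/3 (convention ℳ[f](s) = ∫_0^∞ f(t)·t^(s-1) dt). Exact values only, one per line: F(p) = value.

treat the 4 regions marked off by 1/2, 1, 3 separately and sum
the [0, 1/2) slice contributes ∫ 2·t^(s-1) dt
segment 1/2 to 1 holds 3/2; add its integral
on [1, 3) integrate f = t**3 against the kernel
between 3 and 4 the integrand is 5·t^(s-1)

F(2) = 5337/80
F(3/4) = 2**(1/4)/3 + 8*3**(3/4)/15 + 26/15 + 40*sqrt(2)/3
F(11/3) = 57/220 + 15957*3**(2/3)/220 + 61443*2**(1/3)/352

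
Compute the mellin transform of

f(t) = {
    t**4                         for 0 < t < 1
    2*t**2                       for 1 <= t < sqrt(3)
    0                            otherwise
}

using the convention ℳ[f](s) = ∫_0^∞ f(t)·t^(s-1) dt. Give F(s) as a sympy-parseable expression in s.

(6*3**(s/2)*(s + 4) - s - 6)/((s + 2)*(s + 4))
  Re(s) > -4

invert the shared t-power to get t**3 on [0, 1); 2*t on [1, sqrt(3))
strip the power substitution: t**(3/2) on [0, 1); 2*sqrt(t) on [1, 3)
decompose at 1; ℳ[f](s) sums the 2 pieces' integrals
for t in [0, 1): the term is ∫ t**4·t^(s-1)
the [1, sqrt(3)) slice contributes ∫ 2*t**2·t^(s-1) dt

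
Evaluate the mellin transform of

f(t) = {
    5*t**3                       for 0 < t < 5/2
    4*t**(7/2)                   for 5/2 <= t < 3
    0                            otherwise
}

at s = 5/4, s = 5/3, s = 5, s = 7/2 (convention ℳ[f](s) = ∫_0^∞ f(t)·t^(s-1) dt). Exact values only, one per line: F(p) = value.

treat the 2 regions marked off by 5/2 separately and sum
∫ 5*t**3·t^(s-1) over [0, 5/2)
∫ 4*t**(7/2)·t^(s-1) over [5/2, 3)

F(5/4) = -625*2**(1/4)*5**(3/4)/38 + 3125*2**(3/4)*5**(1/4)/136 + 1296*3**(3/4)/19
F(5/3) = -9375*2**(5/6)*5**(1/6)/248 + 9375*2**(1/3)*5**(2/3)/448 + 5832*3**(1/6)/31
F(5) = -390625*sqrt(10)/1088 + 1953125/2048 + 52488*sqrt(3)/17
F(7/2) = 78125*sqrt(10)/832 + 201811/224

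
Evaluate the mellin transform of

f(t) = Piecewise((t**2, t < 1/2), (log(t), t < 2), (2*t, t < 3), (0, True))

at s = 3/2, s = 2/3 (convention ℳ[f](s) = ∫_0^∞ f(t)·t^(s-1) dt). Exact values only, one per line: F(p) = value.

integrate the 3 segments split at 1/2, 2, then add the results
[0, 1/2) adds the kernel integral of t**2
the [1/2, 2) slice contributes ∫ log(t)·t^(s-1) dt
segment 2 to 3 holds 2*t; add its integral

F(3/2) = sqrt(2)*(-9979 + 3780*log(2) + 9072*sqrt(6))/2520
F(2/3) = 3*2**(1/3)*(-496*2**(1/3) + 125 + log(2**(80 + 160*2**(1/3))) + 192*6**(2/3))/320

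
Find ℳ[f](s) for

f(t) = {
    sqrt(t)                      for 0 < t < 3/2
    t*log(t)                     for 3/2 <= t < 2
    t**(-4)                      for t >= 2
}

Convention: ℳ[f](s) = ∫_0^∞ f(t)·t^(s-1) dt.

(-32*2**(2*s)*(s - 4)*(2*s + 1) + 3**s*s*(s - 4)*(2*s + 1)*(-24*log(3) + 24*log(2)) + 3**s*(s - 4)*(2*s + 1)*(-24*log(3) + 24*log(2)) + 24*3**s*(s - 4)*(2*s + 1) + 16*3**s*sqrt(6)*(s - 4)*(s**2 + 2*s + 1) + 32*4**s*s*(s - 4)*(2*s + 1)*log(2) + 32*4**s*(s - 4)*(2*s + 1)*log(2) - 4**s*(2*s + 1)*(s**2 + 2*s + 1))/(16*2**s*(s - 4)*(2*s + 1)*(s**2 + 2*s + 1))
  -1/2 < Re(s) < 4

f breaks at 3/2, 2 into 3 integrals to sum
∫ over [0, 3/2) of sqrt(t)·t^(s-1) joins the sum
[3/2, 2) adds the kernel integral of t*log(t)
[2, ∞) adds the kernel integral of t**(-4)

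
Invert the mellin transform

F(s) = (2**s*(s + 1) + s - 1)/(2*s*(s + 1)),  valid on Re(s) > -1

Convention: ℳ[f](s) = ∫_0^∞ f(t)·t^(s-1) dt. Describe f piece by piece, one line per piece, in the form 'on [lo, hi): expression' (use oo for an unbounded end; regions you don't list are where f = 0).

cuts at 1: linearity sums the 2 kernel integrals
on [0, 1) integrate f = t against the kernel
∫ 1/2·t^(s-1) over [1, 2)

on [0, 1): t
on [1, 2): 1/2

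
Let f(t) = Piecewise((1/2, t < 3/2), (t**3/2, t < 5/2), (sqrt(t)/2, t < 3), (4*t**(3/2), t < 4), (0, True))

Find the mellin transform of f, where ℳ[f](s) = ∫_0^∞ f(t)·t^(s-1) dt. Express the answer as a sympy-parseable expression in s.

f breaks at 3/2, 5/2, 3 into 4 integrals to sum
[0, 3/2) adds the kernel integral of 1/2
∫ over [3/2, 5/2) of t**3/2·t^(s-1) joins the sum
[5/2, 3) adds the kernel integral of sqrt(t)/2
∫ over [3, 4) of 4*t**(3/2)·t^(s-1) joins the sum

(2*3**(s + 1/2)*s*(s + 3)*(2*s + 3) - 16*3**(s + 3/2)*s*(s + 3)*(2*s + 1) + (3/2)**s*(s + 3)*(2*s + 1)*(2*s + 3) - (3/2)**(s + 3)*s*(2*s + 1)*(2*s + 3) + 16*4**(s + 3/2)*s*(s + 3)*(2*s + 1) - 2*(5/2)**(s + 1/2)*s*(s + 3)*(2*s + 3) + (5/2)**(s + 3)*s*(2*s + 1)*(2*s + 3))/(2*s*(s + 3)*(2*s + 1)*(2*s + 3))
  Re(s) > 0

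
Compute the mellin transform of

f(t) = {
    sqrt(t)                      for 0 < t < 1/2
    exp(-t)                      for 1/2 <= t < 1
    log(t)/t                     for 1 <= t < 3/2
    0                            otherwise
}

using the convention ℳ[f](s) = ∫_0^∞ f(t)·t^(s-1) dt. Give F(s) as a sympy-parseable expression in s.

(3*2**s*(2*s + 1)*(s**2 - 2*s + 1)*uppergamma(s, 1/2) - 3*2**s*(2*s + 1)*(s**2 - 2*s + 1)*uppergamma(s, 1) + 3*2**s*(2*s + 1) + 3**s*s*(2*s + 1)*(-2*log(2) + 2*log(3)) - 2*3**s*(2*s + 1) + 3**s*(2*s + 1)*(-2*log(3) + 2*log(2)) + 3*sqrt(2)*(s**2 - 2*s + 1))/(3*2**s*(2*s + 1)*(s**2 - 2*s + 1))
  Re(s) > -1/2

the 3 pieces separated at 1/2, 1 each add one integral
segment [0, 1/2) carries sqrt(t); integrate it
[1/2, 1) adds the kernel integral of exp(-t)
for t in [1, 3/2): the term is ∫ log(t)/t·t^(s-1)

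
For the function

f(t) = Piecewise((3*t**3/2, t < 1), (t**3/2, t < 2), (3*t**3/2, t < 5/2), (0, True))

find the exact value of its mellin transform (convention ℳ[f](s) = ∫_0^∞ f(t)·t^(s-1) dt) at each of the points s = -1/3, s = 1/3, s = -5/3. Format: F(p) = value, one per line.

F(-1/3) = -3*2**(2/3)/2 + 3/8 + 225*2**(1/3)*5**(2/3)/128
F(1/3) = -12*2**(1/3)/5 + 3/10 + 225*2**(2/3)*5**(1/3)/64
F(-5/3) = -3*2**(1/3)/2 + 3/4 + 45*2**(2/3)*5**(1/3)/32

f breaks at 1, 2 into 3 integrals to sum
∫ 3*t**3/2·t^(s-1) over [0, 1)
∫ t**3/2·t^(s-1) over [1, 2)
the [2, 5/2) slice contributes ∫ 3*t**3/2·t^(s-1) dt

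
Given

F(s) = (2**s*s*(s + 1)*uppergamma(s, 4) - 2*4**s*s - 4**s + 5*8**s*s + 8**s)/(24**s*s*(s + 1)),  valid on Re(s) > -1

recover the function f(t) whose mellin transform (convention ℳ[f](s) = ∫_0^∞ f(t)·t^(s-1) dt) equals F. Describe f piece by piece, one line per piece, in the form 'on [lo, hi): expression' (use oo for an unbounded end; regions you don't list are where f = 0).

on [0, 1/6): 6*t
on [1/6, 1/3): 12*t + 1
on [1/3, oo): exp(-12*t)

strip the common scale on t: 2*t on [0, 1/2); 4*t + 1 on [1/2, 1); exp(-4*t) on [1, ∞)
undo the common scale on t: t on [0, 1); 2*t + 1 on [1, 2); exp(-2*t) on [2, ∞)
along the cuts 1/6, 1/3, ℳ[f](s) splits into 3 integrals
for t in [0, 1/6): the term is ∫ 6*t·t^(s-1)
the [1/6, 1/3) slice contributes ∫ (12*t + 1)·t^(s-1) dt
for t in [1/3, ∞): the term is ∫ exp(-12*t)·t^(s-1)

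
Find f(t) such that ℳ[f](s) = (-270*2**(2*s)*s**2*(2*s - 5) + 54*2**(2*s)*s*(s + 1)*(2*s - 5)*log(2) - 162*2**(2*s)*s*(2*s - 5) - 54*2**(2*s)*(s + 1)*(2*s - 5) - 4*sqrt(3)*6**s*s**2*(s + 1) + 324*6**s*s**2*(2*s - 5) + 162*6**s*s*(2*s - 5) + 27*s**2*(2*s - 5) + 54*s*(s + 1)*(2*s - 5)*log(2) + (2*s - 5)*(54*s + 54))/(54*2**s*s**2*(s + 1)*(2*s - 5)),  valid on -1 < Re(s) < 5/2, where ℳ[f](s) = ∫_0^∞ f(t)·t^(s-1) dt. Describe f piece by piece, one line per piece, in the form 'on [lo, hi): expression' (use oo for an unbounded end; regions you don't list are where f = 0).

slice at 1/2, 2, 3, transform all 4 pieces, and sum them
[0, 1/2) adds the kernel integral of t
between 1/2 and 2 the integrand is log(t)·t^(s-1)
between 2 and 3 the integrand is (t + 3)·t^(s-1)
over [3, ∞), the kernel integral of t**(-5/2) enters the sum

on [0, 1/2): t
on [1/2, 2): log(t)
on [2, 3): t + 3
on [3, oo): t**(-5/2)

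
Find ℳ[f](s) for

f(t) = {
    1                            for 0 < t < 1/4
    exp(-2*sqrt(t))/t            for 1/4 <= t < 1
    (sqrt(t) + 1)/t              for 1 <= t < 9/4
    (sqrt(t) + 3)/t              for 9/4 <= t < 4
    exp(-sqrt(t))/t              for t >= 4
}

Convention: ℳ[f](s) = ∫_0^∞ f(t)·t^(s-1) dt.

invert the shared t-power to get t on [0, 1/4); exp(-2*sqrt(t)) on [1/4, 1); sqrt(t) + 1 on [1, 9/4); …
peel off the power substitution: t**2 on [0, 1/2); exp(-2*t) on [1/2, 1); t + 1 on [1, 3/2); …
f breaks at 1/4, 1, 9/4, 4 into 5 integrals to sum
segment [0, 1/4) carries 1; integrate it
on [1/4, 1): add ∫ exp(-2*sqrt(t))/t·t^(s-1) dt
over [1, 9/4), the kernel integral of (sqrt(t) + 1)/t enters the sum
∫ (sqrt(t) + 3)/t·t^(s-1) over [9/4, 4)
piece [4, ∞): integrate exp(-sqrt(t))/t against the kernel

(90*16**s*s*(s - 1) + 27*2**(4*s)*s + 72*2**(2*s)*s*(s - 1)*(2*s - 1)*uppergamma(2*s - 2, 2) - 144*2**(2*s)*s*(s - 1) - 36*2**(2*s)*s - 64*3**(2*s)*s*(s - 1) - 32*3**(2*s)*s + 288*s*(s - 1)*(2*s - 1)*uppergamma(2*s - 2, 1) - 288*s*(s - 1)*(2*s - 1)*uppergamma(2*s - 2, 2) + 36*(s - 1)*(2*s - 1))/(36*2**(2*s)*s*(s - 1)*(2*s - 1))
  Re(s) > 0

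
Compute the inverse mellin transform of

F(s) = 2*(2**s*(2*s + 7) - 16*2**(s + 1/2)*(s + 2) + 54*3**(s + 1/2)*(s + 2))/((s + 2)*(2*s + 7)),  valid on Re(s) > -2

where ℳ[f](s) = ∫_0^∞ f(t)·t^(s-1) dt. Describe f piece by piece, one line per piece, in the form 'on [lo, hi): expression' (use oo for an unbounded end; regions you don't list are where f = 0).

integrate the 2 segments split at 2, then add the results
on [0, 2): add ∫ t**2/2·t^(s-1) dt
over [2, 3), the kernel integral of 2*t**(7/2) enters the sum

on [0, 2): t**2/2
on [2, 3): 2*t**(7/2)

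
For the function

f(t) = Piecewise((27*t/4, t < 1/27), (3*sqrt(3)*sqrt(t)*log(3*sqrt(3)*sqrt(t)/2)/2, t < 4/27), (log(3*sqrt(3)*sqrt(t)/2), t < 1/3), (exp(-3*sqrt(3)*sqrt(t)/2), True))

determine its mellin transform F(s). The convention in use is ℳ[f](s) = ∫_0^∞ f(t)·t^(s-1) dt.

(8*2**(2*s)*s**2*(s + 1)*(4*s**2 + 4*s + 1)*uppergamma(2*s, 3/2) - 8*2**(2*s)*s**2*(s + 1) + 2*2**(2*s)*(s + 1)*(4*s**2 + 4*s + 1) + 9**s*s*(s + 1)*(-4*log(2) + 4*log(3))*(4*s**2 + 4*s + 1) - 2*9**s*(s + 1)*(4*s**2 + 4*s + 1) + 8*s**3*(s + 1)*log(2) + 4*s**2*(s + 1)*log(2) + 4*s**2*(s + 1) + s**2*(4*s**2 + 4*s + 1))/(4*27**s*s**2*(s + 1)*(4*s**2 + 4*s + 1))
  Re(s) > -1

strip the common scale on t: 9*t/4 on [0, 1/9); 3*sqrt(t)*log(3*sqrt(t)/2)/2 on [1/9, 4/9); log(3*sqrt(t)/2) on [4/9, 1); …
remove the power substitution first: 9*t**2/4 on [0, 1/3); 3*t*log(3*t/2)/2 on [1/3, 2/3); log(3*t/2) on [2/3, 1); …
reversing the common scale on t: t**2 on [0, 1/2); t*log(t) on [1/2, 1); log(t) on [1, 3/2); …
f breaks at 1/27, 4/27, 1/3 into 4 integrals to sum
the [0, 1/27) slice contributes ∫ 27*t/4·t^(s-1) dt
on [1/27, 4/27): add ∫ 3*sqrt(3)*sqrt(t)*log(3*sqrt(3)*sqrt(t)/2)/2·t^(s-1) dt
segment 4/27 to 1/3 holds log(3*sqrt(3)*sqrt(t)/2); add its integral
on [1/3, ∞): add ∫ exp(-3*sqrt(3)*sqrt(t)/2)·t^(s-1) dt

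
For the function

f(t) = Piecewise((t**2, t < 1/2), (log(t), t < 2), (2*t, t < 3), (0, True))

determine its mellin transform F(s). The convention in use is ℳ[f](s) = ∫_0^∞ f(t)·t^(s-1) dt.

(-16*2**(2*s)*s**2*(s + 2) + 4*2**(2*s)*s*(s + 1)*(s + 2)*log(2) - 4*2**(2*s)*(s + 1)*(s + 2) + 24*6**s*s**2*(s + 2) + s**2*(s + 1) + 4*s*(s + 1)*(s + 2)*log(2) + 4*(s + 1)*(s + 2))/(4*2**s*s**2*(s + 1)*(s + 2))
  Re(s) > -2

split f at 1/2, 2: ℳ[f](s) collects 3 kernel integrals
[0, 1/2) adds the kernel integral of t**2
[1/2, 2) adds the kernel integral of log(t)
on [2, 3): add ∫ 2*t·t^(s-1) dt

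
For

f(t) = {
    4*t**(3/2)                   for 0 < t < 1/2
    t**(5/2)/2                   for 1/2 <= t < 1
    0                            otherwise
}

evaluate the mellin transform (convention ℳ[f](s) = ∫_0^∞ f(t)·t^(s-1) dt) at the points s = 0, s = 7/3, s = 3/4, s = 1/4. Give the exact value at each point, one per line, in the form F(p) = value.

F(0) = 1/5 + 77*sqrt(2)/120
F(7/3) = 1323*2**(1/6)/21344 + 3/29
F(3/4) = 2/13 + 199*2**(3/4)/936
F(1/4) = 2/11 + 169*2**(1/4)/308

cuts at 1/2: linearity sums the 2 kernel integrals
piece [0, 1/2): integrate 4*t**(3/2) against the kernel
[1/2, 1) adds the kernel integral of t**(5/2)/2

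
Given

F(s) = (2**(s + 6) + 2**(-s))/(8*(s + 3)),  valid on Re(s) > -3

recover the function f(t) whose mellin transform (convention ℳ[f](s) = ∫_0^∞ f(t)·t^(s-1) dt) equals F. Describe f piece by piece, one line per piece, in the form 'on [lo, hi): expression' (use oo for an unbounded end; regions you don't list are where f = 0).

cuts at 1/2: linearity sums the 2 kernel integrals
on [0, 1/2): add ∫ 2*t**3·t^(s-1) dt
for t in [1/2, 2): the term is ∫ t**3·t^(s-1)

on [0, 1/2): 2*t**3
on [1/2, 2): t**3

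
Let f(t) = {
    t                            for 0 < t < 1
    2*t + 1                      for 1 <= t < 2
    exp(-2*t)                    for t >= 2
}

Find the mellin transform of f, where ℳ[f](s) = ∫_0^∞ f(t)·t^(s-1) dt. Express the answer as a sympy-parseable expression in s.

(2**s*s*(s + 1)*uppergamma(s, 4) - 2*4**s*s - 4**s + 5*8**s*s + 8**s)/(4**s*s*(s + 1))
  Re(s) > -1

the 3 pieces separated at 1, 2 each add one integral
segment [0, 1) carries t; integrate it
between 1 and 2 the integrand is (2*t + 1)·t^(s-1)
for t in [2, ∞): the term is ∫ exp(-2*t)·t^(s-1)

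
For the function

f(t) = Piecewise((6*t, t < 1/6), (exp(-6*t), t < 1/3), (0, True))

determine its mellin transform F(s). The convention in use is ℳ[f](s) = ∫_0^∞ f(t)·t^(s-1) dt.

((s + 1)*uppergamma(s, 1) - (s + 1)*uppergamma(s, 2) + 1)/(6**s*(s + 1))
  Re(s) > -1

undo the common scale on t: 3*t on [0, 1/3); exp(-3*t) on [1/3, 2/3)
peel off the common scale on t: t on [0, 1); exp(-t) on [1, 2)
breakpoints 1/6: one integral from each of the 2 segments
segment [0, 1/6) carries 6*t; integrate it
on [1/6, 1/3): add ∫ exp(-6*t)·t^(s-1) dt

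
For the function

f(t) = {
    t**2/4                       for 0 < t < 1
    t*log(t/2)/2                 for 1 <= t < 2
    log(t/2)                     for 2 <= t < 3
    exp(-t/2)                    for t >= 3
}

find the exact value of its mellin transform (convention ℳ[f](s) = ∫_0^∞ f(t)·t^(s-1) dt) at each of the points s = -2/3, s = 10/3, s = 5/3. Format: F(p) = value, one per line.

strip the common scale on t: t**2 on [0, 1/2); t*log(t) on [1/2, 1); log(t) on [1, 3/2); …
integrate the 4 segments split at 1, 2, 3, then add the results
∫ t**2/4·t^(s-1) over [0, 1)
segment [1, 2) carries t*log(t/2)/2; integrate it
∫ over [2, 3) of log(t/2)·t^(s-1) joins the sum
over [3, ∞), the kernel integral of exp(-t/2) enters the sum

F(-2/3) = -27*2**(1/3)/8 - 3*3**(1/3)/4 - 3**(1/3)*log(3)/2 + 2**(1/3)*uppergamma(-2/3, 3/2)/2 + 3**(1/3)*log(2)/2 + 3*log(2)/2 + 75/16
F(10/3) = -243*3**(1/3)/100 + 795/10816 + 1242*2**(1/3)/4225 + log(2**(3/26 - 81*3**(1/3)/10)*3**(81*3**(1/3)/10)) + 8*2**(1/3)*uppergamma(10/3, 3/2)
F(5/3) = -27*3**(2/3)/25 + 195/1408 + 351*2**(2/3)/800 + 2*2**(2/3)*uppergamma(5/3, 3/2) + log(2**(3/16 - 9*3**(2/3)/5)*3**(9*3**(2/3)/5))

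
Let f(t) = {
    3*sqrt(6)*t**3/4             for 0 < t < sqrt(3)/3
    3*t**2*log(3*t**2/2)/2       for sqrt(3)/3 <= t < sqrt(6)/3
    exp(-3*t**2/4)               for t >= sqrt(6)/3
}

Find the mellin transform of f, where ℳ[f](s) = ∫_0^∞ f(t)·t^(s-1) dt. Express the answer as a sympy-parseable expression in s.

(-2*2**(s/2)*(s + 3) + 2*2**s*(s + 3)*(s**2/4 + s + 1)*uppergamma(s/2, 1/2) + s*(s + 3)*log(2)/2 + s + (s + 3)*log(2) + sqrt(2)*(s**2/4 + s + 1) + 3)/(4*3**(s/2)*(s + 3)*(s**2/4 + s + 1))
  Re(s) > -3

back out the power substitution: 3*sqrt(6)*t**(3/2)/4 on [0, 1/3); 3*t*log(3*t/2)/2 on [1/3, 2/3); exp(-3*t/4) on [2/3, ∞)
back out the common scale on t: t**(3/2) on [0, 1/2); t*log(t) on [1/2, 1); exp(-t/2) on [1, ∞)
along the cuts sqrt(3)/3, sqrt(6)/3, ℳ[f](s) splits into 3 integrals
the [0, sqrt(3)/3) slice contributes ∫ 3*sqrt(6)*t**3/4·t^(s-1) dt
over [sqrt(3)/3, sqrt(6)/3), the kernel integral of 3*t**2*log(3*t**2/2)/2 enters the sum
between sqrt(6)/3 and ∞ the integrand is exp(-3*t**2/4)·t^(s-1)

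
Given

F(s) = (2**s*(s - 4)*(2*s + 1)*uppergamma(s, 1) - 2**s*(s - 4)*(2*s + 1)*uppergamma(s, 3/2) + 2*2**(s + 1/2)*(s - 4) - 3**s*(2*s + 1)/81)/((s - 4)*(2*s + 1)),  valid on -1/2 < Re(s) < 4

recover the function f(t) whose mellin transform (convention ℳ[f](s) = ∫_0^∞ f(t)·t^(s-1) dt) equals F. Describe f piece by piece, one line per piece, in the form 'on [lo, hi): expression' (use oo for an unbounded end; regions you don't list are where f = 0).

on [0, 2): sqrt(t)
on [2, 3): exp(-t/2)
on [3, oo): t**(-4)

along the cuts 2, 3, ℳ[f](s) splits into 3 integrals
over [0, 2), the kernel integral of sqrt(t) enters the sum
[2, 3) adds the kernel integral of exp(-t/2)
∫ over [3, ∞) of t**(-4)·t^(s-1) joins the sum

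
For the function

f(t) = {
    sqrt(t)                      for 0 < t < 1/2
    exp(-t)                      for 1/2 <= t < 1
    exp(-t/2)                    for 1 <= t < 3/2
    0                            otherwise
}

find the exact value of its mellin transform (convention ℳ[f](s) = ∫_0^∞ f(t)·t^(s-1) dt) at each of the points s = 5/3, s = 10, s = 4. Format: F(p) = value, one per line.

the 3 pieces separated at 1/2, 1 each add one integral
∫ sqrt(t)·t^(s-1) over [0, 1/2)
segment 1/2 to 1 holds exp(-t); add its integral
piece [1, 3/2): integrate exp(-t/2) against the kernel

F(5/3) = -2*2**(2/3)*uppergamma(5/3, 3/4) - uppergamma(5/3, 1) + 3*2**(5/6)/52 + uppergamma(5/3, 1/2) + 2*2**(2/3)*uppergamma(5/3, 1/2)
F(10) = -201383466759*exp(-3/4)/256 - 986410*exp(-1) + sqrt(2)/21504 + 313981529075*exp(-1/2)/512
F(4) = -807*exp(-3/4)/4 - 16*exp(-1) + sqrt(2)/144 + 1343*exp(-1/2)/8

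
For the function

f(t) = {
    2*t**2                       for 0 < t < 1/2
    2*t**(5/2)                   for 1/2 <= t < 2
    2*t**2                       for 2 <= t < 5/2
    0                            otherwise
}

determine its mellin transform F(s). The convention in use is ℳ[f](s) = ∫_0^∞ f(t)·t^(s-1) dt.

summing 3 kernel integrals split by 1/2, 2 yields ℳ[f](s)
on [0, 1/2) integrate f = 2*t**2 against the kernel
piece [1/2, 2): integrate 2*t**(5/2) against the kernel
between 2 and 5/2 the integrand is 2*t**2·t^(s-1)

(-16*2**s*(2*s + 5) - 2**(1/2 - s)*(s + 2) + 32*2**(s + 1/2)*(s + 2) + 25*5**s*(2*s + 5)/2**s + (2*s + 5)/2**s)/(2*(s + 2)*(2*s + 5))
  Re(s) > -2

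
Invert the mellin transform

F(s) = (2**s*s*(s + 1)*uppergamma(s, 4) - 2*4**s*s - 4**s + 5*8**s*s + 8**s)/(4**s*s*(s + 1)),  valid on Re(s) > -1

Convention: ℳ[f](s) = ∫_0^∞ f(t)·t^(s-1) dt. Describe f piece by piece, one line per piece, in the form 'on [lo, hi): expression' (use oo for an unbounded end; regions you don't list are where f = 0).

on [0, 1): t
on [1, 2): 2*t + 1
on [2, oo): exp(-2*t)

breakpoints 1, 2: one integral from each of the 3 segments
the [0, 1) slice contributes ∫ t·t^(s-1) dt
between 1 and 2 the integrand is (2*t + 1)·t^(s-1)
[2, ∞) adds the kernel integral of exp(-2*t)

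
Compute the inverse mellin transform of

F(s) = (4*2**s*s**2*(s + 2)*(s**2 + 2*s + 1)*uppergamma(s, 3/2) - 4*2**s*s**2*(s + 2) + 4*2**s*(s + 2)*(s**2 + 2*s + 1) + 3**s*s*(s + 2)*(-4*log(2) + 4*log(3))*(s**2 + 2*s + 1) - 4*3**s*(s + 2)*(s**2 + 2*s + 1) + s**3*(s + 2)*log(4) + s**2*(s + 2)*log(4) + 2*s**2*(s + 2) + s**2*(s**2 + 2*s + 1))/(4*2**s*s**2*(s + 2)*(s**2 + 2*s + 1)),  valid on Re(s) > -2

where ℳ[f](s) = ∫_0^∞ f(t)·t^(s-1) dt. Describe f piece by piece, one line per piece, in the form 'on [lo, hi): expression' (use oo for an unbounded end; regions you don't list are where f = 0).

along the cuts 1/2, 1, 3/2, ℳ[f](s) splits into 4 integrals
on [0, 1/2) integrate f = t**2 against the kernel
for t in [1/2, 1): the term is ∫ t*log(t)·t^(s-1)
∫ log(t)·t^(s-1) over [1, 3/2)
segment [3/2, ∞) carries exp(-t); integrate it

on [0, 1/2): t**2
on [1/2, 1): t*log(t)
on [1, 3/2): log(t)
on [3/2, oo): exp(-t)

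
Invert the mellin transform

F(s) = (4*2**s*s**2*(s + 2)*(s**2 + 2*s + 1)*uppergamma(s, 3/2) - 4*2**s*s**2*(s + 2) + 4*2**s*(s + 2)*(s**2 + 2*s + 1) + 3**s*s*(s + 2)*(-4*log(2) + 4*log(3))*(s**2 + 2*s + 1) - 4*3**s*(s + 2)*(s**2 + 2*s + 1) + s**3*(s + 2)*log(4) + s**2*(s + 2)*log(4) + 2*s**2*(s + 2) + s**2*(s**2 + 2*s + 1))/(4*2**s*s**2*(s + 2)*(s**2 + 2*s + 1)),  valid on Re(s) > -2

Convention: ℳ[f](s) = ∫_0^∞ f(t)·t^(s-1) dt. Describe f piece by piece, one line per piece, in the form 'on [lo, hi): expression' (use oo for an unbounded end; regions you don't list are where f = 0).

on [0, 1/2): t**2
on [1/2, 1): t*log(t)
on [1, 3/2): log(t)
on [3/2, oo): exp(-t)

breakpoints 1/2, 1, 3/2: one integral from each of the 4 segments
[0, 1/2) adds the kernel integral of t**2
for t in [1/2, 1): the term is ∫ t*log(t)·t^(s-1)
over [1, 3/2), the kernel integral of log(t) enters the sum
over [3/2, ∞), the kernel integral of exp(-t) enters the sum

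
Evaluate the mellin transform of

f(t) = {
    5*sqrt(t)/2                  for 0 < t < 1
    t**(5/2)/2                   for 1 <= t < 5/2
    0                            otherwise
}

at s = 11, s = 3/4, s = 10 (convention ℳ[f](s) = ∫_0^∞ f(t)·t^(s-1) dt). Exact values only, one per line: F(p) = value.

cuts at 1: linearity sums the 2 kernel integrals
between 0 and 1 the integrand is 5*sqrt(t)/2·t^(s-1)
on [1, 5/2) integrate f = t**(5/2)/2 against the kernel

F(11) = 112/621 + 1220703125*sqrt(10)/442368
F(3/4) = 24/13 + 125*2**(3/4)*5**(1/4)/104
F(10) = 104/525 + 9765625*sqrt(10)/8192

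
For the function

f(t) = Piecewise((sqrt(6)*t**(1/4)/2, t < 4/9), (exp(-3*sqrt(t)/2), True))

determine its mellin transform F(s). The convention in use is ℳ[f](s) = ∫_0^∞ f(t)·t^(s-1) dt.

2*((4*s + 1)*uppergamma(2*s, 1) + 2)/((3/2)**(2*s)*(4*s + 1))
  Re(s) > -1/4

strip the power substitution: sqrt(6)*sqrt(t)/2 on [0, 2/3); exp(-3*t/2) on [2/3, ∞)
back out the common scale on t: sqrt(t) on [0, 1); exp(-t) on [1, ∞)
summing 2 kernel integrals split by 4/9 yields ℳ[f](s)
segment 0 to 4/9 holds sqrt(6)*t**(1/4)/2; add its integral
segment [4/9, ∞) carries exp(-3*sqrt(t)/2); integrate it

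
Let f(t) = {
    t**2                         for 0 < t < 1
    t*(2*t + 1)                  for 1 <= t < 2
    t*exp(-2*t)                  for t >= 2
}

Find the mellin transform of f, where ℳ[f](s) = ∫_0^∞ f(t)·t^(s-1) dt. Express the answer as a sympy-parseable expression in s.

(20*2**(2*s)*(s + 1) + 4*2**(2*s) - 4*2**s*(s + 1) - 2*2**s + (s + 1)*(s + 2)*uppergamma(s + 1, 4))/(2*2**s*(s + 1)*(s + 2))
  Re(s) > -2

back out the shared t-power: t on [0, 1); 2*t + 1 on [1, 2); exp(-2*t) on [2, ∞)
integrate the 3 segments split at 1, 2, then add the results
on [0, 1): add ∫ t**2·t^(s-1) dt
for t in [1, 2): the term is ∫ t*(2*t + 1)·t^(s-1)
over [2, ∞), the kernel integral of t*exp(-2*t) enters the sum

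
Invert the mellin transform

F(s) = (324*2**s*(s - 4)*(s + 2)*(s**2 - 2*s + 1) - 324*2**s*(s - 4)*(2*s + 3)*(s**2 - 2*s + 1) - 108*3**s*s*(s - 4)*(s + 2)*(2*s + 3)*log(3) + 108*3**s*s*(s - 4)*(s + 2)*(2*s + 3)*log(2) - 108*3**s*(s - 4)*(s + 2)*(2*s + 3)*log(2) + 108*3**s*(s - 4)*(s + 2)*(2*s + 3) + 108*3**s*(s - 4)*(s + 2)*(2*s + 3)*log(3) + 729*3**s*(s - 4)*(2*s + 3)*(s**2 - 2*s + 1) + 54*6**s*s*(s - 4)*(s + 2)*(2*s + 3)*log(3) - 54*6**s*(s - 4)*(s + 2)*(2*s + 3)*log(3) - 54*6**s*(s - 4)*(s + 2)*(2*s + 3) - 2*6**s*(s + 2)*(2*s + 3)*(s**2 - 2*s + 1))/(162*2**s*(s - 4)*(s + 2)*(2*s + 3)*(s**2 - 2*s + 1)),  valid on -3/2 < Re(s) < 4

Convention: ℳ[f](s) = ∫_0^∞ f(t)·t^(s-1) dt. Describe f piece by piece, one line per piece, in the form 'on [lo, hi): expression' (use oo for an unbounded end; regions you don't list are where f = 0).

on [0, 1): t**(3/2)
on [1, 3/2): 2*t**2
on [3/2, 3): log(t)/t
on [3, oo): t**(-4)

summing 4 kernel integrals split by 1, 3/2, 3 yields ℳ[f](s)
piece [0, 1): integrate t**(3/2) against the kernel
on [1, 3/2): add ∫ 2*t**2·t^(s-1) dt
segment [3/2, 3) carries log(t)/t; integrate it
[3, ∞) adds the kernel integral of t**(-4)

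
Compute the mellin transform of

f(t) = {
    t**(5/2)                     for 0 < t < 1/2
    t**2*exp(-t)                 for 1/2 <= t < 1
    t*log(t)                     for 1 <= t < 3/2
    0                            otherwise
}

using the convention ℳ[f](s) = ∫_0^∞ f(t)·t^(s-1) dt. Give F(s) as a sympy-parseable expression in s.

remove the shared t-power first: sqrt(t) on [0, 1/2); exp(-t) on [1/2, 1); log(t)/t on [1, 3/2)
cuts at 1/2, 1: linearity sums the 3 kernel integrals
segment [0, 1/2) carries t**(5/2); integrate it
∫ over [1/2, 1) of t**2*exp(-t)·t^(s-1) joins the sum
∫ t*log(t)·t^(s-1) over [1, 3/2)

(4*2**s*(2*s + 5)*(2*s - (s + 2)**2 + 3)*uppergamma(s + 2, 1/2) - 4*2**s*(2*s + 5)*(2*s - (s + 2)**2 + 3)*uppergamma(s + 2, 1) - 4*2**s*(2*s + 5) + 3**s*(s + 2)*(2*s + 5)*(-6*log(3) + 6*log(2)) + 3**s*(2*s + 5)*(-6*log(2) + 6*log(3)) + 6*3**s*(2*s + 5) + sqrt(2)*(2*s - (s + 2)**2 + 3))/(4*2**s*(2*s + 5)*(2*s - (s + 2)**2 + 3))
  Re(s) > -5/2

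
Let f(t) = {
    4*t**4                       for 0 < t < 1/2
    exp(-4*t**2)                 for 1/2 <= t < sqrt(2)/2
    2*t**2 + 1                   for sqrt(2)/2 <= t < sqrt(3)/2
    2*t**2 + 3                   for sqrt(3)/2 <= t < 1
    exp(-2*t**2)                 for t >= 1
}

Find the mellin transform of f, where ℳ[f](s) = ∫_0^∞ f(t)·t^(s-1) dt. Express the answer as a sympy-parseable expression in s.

reversing the power substitution: 4*t**2 on [0, 1/4); exp(-4*t) on [1/4, 1/2); 2*t + 1 on [1/2, 3/4); …
peel off the common scale on t: t**2 on [0, 1/2); exp(-2*t) on [1/2, 1); t + 1 on [1, 3/2); …
the 5 pieces separated at 1/2, sqrt(2)/2, sqrt(3)/2, 1 each add one integral
[0, 1/2) adds the kernel integral of 4*t**4
∫ exp(-4*t**2)·t^(s-1) over [1/2, sqrt(2)/2)
on [sqrt(2)/2, sqrt(3)/2) integrate f = (2*t**2 + 1) against the kernel
segment [sqrt(3)/2, 1) carries (2*t**2 + 3); integrate it
piece [1, ∞): integrate exp(-2*t**2) against the kernel

(2*2**(s/2)*s*(s + 2)*(s + 4)*uppergamma(s/2, 2) - 8*2**(s/2)*s*(s + 4) - 8*2**(s/2)*(s + 4) + 20*2**s*s*(s + 4) + 24*2**s*(s + 4) - 8*3**(s/2)*s*(s + 4) - 16*3**(s/2)*(s + 4) + 2*s*(s + 2)*(s + 4)*uppergamma(s/2, 1) - 2*s*(s + 2)*(s + 4)*uppergamma(s/2, 2) + s*(s + 2))/(4*2**s*s*(s + 2)*(s + 4))
  Re(s) > -4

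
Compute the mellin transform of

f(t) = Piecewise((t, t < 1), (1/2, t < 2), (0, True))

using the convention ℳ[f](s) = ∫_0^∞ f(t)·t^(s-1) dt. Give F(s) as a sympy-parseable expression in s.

(2**s*(s + 1) + s - 1)/(2*s*(s + 1))
  Re(s) > -1

summing 2 kernel integrals split by 1 yields ℳ[f](s)
between 0 and 1 the integrand is t·t^(s-1)
segment 1 to 2 holds 1/2; add its integral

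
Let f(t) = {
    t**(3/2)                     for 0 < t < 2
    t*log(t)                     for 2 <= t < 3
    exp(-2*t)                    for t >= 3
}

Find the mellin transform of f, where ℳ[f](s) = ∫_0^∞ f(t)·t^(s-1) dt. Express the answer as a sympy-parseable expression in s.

decompose at 2, 3; ℳ[f](s) sums the 3 pieces' integrals
over [0, 2), the kernel integral of t**(3/2) enters the sum
on [2, 3) integrate f = t*log(t) against the kernel
between 3 and ∞ the integrand is exp(-2*t)·t^(s-1)

(-12**s*s*(2*s + 3)*log(4) - 12**s*(2*s + 3)*log(4) + 12**s*(4*s + 6) + 12**s*sqrt(2)*(4*s**2 + 8*s + 4) + 3*18**s*s*(2*s + 3)*log(3) + 18**s*(-6*s - 9) + 3*18**s*(2*s + 3)*log(3) + 3**s*(2*s + 3)*(s**2 + 2*s + 1)*uppergamma(s, 6))/(6**s*(2*s + 3)*(s**2 + 2*s + 1))
  Re(s) > -3/2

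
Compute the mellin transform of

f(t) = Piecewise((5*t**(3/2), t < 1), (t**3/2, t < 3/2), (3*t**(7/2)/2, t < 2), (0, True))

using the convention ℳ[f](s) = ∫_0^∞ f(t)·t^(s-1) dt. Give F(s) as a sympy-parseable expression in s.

split f at 1, 3/2: ℳ[f](s) collects 3 kernel integrals
∫ 5*t**(3/2)·t^(s-1) over [0, 1)
the [1, 3/2) slice contributes ∫ t**3/2·t^(s-1) dt
∫ 3*t**(7/2)/2·t^(s-1) over [3/2, 2)

(6*2**(s + 7/2)*(s + 3)*(2*s + 3) + (3/2)**(s + 3)*(2*s + 3)*(2*s + 7) - 6*(3/2)**(s + 7/2)*(s + 3)*(2*s + 3) + 20*(s + 3)*(2*s + 7) - (2*s + 3)*(2*s + 7))/(2*(s + 3)*(2*s + 3)*(2*s + 7))
  Re(s) > -3/2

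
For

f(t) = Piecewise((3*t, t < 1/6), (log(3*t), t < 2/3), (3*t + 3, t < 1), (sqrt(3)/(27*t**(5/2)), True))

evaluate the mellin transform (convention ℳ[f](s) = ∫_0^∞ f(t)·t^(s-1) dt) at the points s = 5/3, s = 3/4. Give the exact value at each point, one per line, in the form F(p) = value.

strip the common scale on t: t on [0, 1/2); log(t) on [1/2, 2); t + 3 on [2, 3); …
the 4 pieces separated at 1/6, 2/3, 1 each add one integral
segment [0, 1/6) carries 3*t; integrate it
[1/6, 2/3) adds the kernel integral of log(3*t)
∫ (3*t + 3)·t^(s-1) over [2/3, 1)
∫ sqrt(3)/(27*t**(5/2))·t^(s-1) over [1, ∞)

F(5/3) = -97*12**(1/3)/150 + 6**(1/3)*log(2)/60 + 73*6**(1/3)/4800 + 2*sqrt(3)/45 + 2*12**(1/3)*log(2)/15 + 117/40
F(3/4) = 6**(1/4)*(-436*sqrt(2) + 2*2**(3/4)*3**(1/4) + 65 + log(2**(42 + 84*sqrt(2))) + 180*6**(3/4))/189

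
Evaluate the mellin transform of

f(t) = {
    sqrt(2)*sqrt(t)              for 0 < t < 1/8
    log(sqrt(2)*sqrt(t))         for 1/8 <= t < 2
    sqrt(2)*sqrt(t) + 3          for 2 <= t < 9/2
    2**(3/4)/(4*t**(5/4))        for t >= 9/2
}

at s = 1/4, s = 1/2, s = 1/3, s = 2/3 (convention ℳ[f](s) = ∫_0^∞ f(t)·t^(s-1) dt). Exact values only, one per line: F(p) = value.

F(1/4) = 2**(1/4)*(-330 + sqrt(2) + 108*log(2) + 144*sqrt(6))/18
F(1/2) = sqrt(2)*(16*sqrt(3) + 540*log(2) + 891)/216
F(1/3) = -159*2**(1/3)/10 + 2*2**(2/3)*3**(1/6)/33 + 3*log(2)/2 + 51/20 + 3*2**(1/3)*log(2) + 63*6**(2/3)/10
F(2/3) = -411*2**(2/3)/56 + 3*log(2)/8 + 2*2**(1/3)*3**(5/6)/21 + 87/224 + 3*2**(2/3)*log(2)/2 + 297*6**(1/3)/28

undo the common scale on t: sqrt(t) on [0, 1/4); log(sqrt(t)) on [1/4, 4); sqrt(t) + 3 on [4, 9); …
strip the power substitution: t on [0, 1/2); log(t) on [1/2, 2); t + 3 on [2, 3); …
breakpoints 1/8, 2, 9/2: one integral from each of the 4 segments
the [0, 1/8) slice contributes ∫ sqrt(2)*sqrt(t)·t^(s-1) dt
between 1/8 and 2 the integrand is log(sqrt(2)*sqrt(t))·t^(s-1)
between 2 and 9/2 the integrand is (sqrt(2)*sqrt(t) + 3)·t^(s-1)
over [9/2, ∞), the kernel integral of 2**(3/4)/(4*t**(5/4)) enters the sum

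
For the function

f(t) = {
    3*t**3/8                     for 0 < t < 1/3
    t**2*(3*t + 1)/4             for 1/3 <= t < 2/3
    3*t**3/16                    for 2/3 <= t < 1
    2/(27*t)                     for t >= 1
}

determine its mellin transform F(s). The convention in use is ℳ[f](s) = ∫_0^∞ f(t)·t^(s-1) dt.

2**s*(120*2**s*(s - 1)*(s + 2) + 48*2**s*(s - 1) + 81*3**s*(s - 1)*(s + 2) - 32*3**s*(s + 2)*(s + 3) - 12*s - 18*(s - 1)*(s + 2) + 12)/(432*6**s*(s - 1)*(s + 2)*(s + 3))
  -3 < Re(s) < 1

strip the common scale on t: 3*t**3 on [0, 1/6); t**2*(6*t + 1) on [1/6, 1/3); 3*t**3/2 on [1/3, 1/2); …
peel off the shared t-power: 3*t on [0, 1/6); 6*t + 1 on [1/6, 1/3); 3*t/2 on [1/3, 1/2); …
undo the common scale on t: t on [0, 1/2); 2*t + 1 on [1/2, 1); t/2 on [1, 3/2); …
cuts at 1/3, 2/3, 1: linearity sums the 4 kernel integrals
on [0, 1/3) integrate f = 3*t**3/8 against the kernel
∫ t**2*(3*t + 1)/4·t^(s-1) over [1/3, 2/3)
over [2/3, 1), the kernel integral of 3*t**3/16 enters the sum
∫ over [1, ∞) of 2/(27*t)·t^(s-1) joins the sum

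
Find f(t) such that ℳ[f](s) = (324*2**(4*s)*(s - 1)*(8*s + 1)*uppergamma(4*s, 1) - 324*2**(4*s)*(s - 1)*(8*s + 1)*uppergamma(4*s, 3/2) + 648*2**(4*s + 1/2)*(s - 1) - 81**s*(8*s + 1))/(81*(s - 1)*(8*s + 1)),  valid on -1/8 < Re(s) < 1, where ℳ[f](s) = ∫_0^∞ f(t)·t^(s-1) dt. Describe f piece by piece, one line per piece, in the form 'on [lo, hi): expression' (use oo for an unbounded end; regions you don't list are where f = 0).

on [0, 16): t**(1/8)
on [16, 81): exp(-t**(1/4)/2)
on [81, oo): 1/t

strip the power substitution: t**(1/4) on [0, 4); exp(-sqrt(t)/2) on [4, 9); t**(-2) on [9, ∞)
remove the power substitution first: sqrt(t) on [0, 2); exp(-t/2) on [2, 3); t**(-4) on [3, ∞)
the 3 pieces separated at 16, 81 each add one integral
[0, 16) adds the kernel integral of t**(1/8)
on [16, 81) integrate f = exp(-t**(1/4)/2) against the kernel
[81, ∞) adds the kernel integral of 1/t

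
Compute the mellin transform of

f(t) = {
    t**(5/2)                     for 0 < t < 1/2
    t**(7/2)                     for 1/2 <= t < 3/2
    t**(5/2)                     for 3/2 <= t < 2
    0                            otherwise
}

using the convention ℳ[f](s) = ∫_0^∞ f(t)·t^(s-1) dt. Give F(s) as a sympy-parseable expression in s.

(128*2**(2*s + 1/2)*s + 448*2**(2*s + 1/2) + 18*3**s*sqrt(6)*s + 9*3**s*sqrt(6) + 2*sqrt(2)*s + 9*sqrt(2))/(8*2**s*(4*s**2 + 24*s + 35))
  Re(s) > -5/2

f breaks at 1/2, 3/2 into 3 integrals to sum
for t in [0, 1/2): the term is ∫ t**(5/2)·t^(s-1)
∫ over [1/2, 3/2) of t**(7/2)·t^(s-1) joins the sum
the [3/2, 2) slice contributes ∫ t**(5/2)·t^(s-1) dt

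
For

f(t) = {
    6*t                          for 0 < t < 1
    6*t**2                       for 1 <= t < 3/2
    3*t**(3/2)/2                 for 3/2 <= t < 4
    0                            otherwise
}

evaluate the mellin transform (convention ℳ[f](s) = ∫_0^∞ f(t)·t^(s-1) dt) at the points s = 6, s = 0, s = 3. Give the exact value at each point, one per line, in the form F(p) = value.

F(6) = 235573769/35840 - 2187*sqrt(6)/1280
F(0) = 71/4 - 3*sqrt(6)/4
F(3) = 43219/240 - 27*sqrt(6)/32

the 3 pieces separated at 1, 3/2 each add one integral
∫ over [0, 1) of 6*t·t^(s-1) joins the sum
on [1, 3/2): add ∫ 6*t**2·t^(s-1) dt
on [3/2, 4) integrate f = 3*t**(3/2)/2 against the kernel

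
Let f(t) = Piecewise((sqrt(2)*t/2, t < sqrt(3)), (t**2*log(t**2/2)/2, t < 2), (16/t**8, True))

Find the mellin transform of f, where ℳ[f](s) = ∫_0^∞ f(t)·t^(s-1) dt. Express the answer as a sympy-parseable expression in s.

remove the power substitution first: sqrt(2)*sqrt(t)/2 on [0, 3); t*log(t/2)/2 on [3, 4); 16/t**4 on [4, ∞)
strip the common scale on t: sqrt(t) on [0, 3/2); t*log(t) on [3/2, 2); t**(-4) on [2, ∞)
along the cuts sqrt(3), 2, ℳ[f](s) splits into 3 integrals
[0, sqrt(3)) adds the kernel integral of sqrt(2)*t/2
piece [sqrt(3), 2): integrate t**2*log(t**2/2)/2 against the kernel
the [2, ∞) slice contributes ∫ 16/t**8·t^(s-1) dt

(32*2**s*s*(s - 8)*(s + 1)*log(2) - 64*2**s*(s - 8)*(s + 1) + 64*2**s*(s - 8)*(s + 1)*log(2) - 2**s*(s + 1)*(s**2 + 4*s + 4) + 3**(s/2)*s*(s - 8)*(s + 1)*(-24*log(3) + 24*log(2)) + 3**(s/2)*(s - 8)*(s + 1)*(-48*log(3) + 48*log(2)) + 48*3**(s/2)*(s - 8)*(s + 1) + 8*3**(s/2)*sqrt(6)*(s - 8)*(s**2 + 4*s + 4))/(16*(s - 8)*(s + 1)*(s**2 + 4*s + 4))
  -1 < Re(s) < 8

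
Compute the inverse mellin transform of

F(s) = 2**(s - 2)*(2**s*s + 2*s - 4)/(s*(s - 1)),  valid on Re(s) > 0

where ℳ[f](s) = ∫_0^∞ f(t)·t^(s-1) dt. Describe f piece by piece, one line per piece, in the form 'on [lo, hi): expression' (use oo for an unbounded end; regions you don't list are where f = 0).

on [0, 2): 1
on [2, 4): 1/t

the common scale on t comes off first: 1 on [0, 1); 1/(2*t) on [1, 2)
remove the shared t-power first: t on [0, 1); 1/2 on [1, 2)
summing 2 kernel integrals split by 2 yields ℳ[f](s)
between 0 and 2 the integrand is 1·t^(s-1)
between 2 and 4 the integrand is 1/t·t^(s-1)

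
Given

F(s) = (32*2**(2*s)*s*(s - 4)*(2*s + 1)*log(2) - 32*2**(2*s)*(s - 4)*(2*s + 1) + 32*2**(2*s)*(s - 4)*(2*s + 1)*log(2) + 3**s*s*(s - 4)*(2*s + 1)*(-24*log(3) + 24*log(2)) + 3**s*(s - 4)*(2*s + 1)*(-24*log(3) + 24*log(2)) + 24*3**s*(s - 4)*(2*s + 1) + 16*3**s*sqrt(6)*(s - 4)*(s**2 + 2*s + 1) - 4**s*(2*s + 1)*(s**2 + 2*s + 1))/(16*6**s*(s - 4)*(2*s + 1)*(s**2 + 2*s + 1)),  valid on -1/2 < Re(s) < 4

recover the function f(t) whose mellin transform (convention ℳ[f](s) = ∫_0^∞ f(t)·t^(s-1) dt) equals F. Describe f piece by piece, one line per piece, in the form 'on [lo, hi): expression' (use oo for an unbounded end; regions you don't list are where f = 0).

the common scale on t comes off first: sqrt(t) on [0, 3/2); t*log(t) on [3/2, 2); t**(-4) on [2, ∞)
f breaks at 1/2, 2/3 into 3 integrals to sum
between 0 and 1/2 the integrand is sqrt(3)*sqrt(t)·t^(s-1)
segment 1/2 to 2/3 holds 3*t*log(3*t); add its integral
for t in [2/3, ∞): the term is ∫ 1/(81*t**4)·t^(s-1)

on [0, 1/2): sqrt(3)*sqrt(t)
on [1/2, 2/3): 3*t*log(3*t)
on [2/3, oo): 1/(81*t**4)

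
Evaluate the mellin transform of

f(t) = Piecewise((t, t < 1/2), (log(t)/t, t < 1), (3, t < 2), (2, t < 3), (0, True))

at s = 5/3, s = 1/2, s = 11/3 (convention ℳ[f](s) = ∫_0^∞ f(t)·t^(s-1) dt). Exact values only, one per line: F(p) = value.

along the cuts 1/2, 1, 2, ℳ[f](s) splits into 4 integrals
[0, 1/2) adds the kernel integral of t
segment 1/2 to 1 holds log(t)/t; add its integral
for t in [1, 2): the term is ∫ 3·t^(s-1)
over [2, 3), the kernel integral of 2 enters the sum

F(5/3) = -81/20 + 3*2**(1/3)*log(2)/4 + 75*2**(1/3)/64 + 6*2**(2/3)/5 + 18*3**(2/3)/5
F(1/2) = sqrt(2)*(-30*sqrt(2) - 12*log(2) + 12*sqrt(6) + 37)/6
F(11/3) = -675/704 + 87*2**(1/3)/3584 + 3*2**(1/3)*log(2)/64 + 24*2**(2/3)/11 + 162*3**(2/3)/11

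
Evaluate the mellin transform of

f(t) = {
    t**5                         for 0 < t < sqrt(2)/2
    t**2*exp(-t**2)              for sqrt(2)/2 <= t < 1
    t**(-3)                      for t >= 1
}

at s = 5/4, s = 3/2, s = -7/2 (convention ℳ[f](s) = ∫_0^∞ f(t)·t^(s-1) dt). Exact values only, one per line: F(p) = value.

reversing the power substitution: t**(5/2) on [0, 1/2); t*exp(-t) on [1/2, 1); t**(-3/2) on [1, ∞)
the shared t-power comes off first: t**(3/2) on [0, 1/2); exp(-t) on [1/2, 1); t**(-5/2) on [1, ∞)
cuts at sqrt(2)/2, 1: linearity sums the 3 kernel integrals
the [0, sqrt(2)/2) slice contributes ∫ t**5·t^(s-1) dt
between sqrt(2)/2 and 1 the integrand is t**2*exp(-t**2)·t^(s-1)
∫ t**(-3)·t^(s-1) over [1, ∞)

F(5/4) = -uppergamma(13/8, 1)/2 + 2**(7/8)/100 + uppergamma(13/8, 1/2)/2 + 4/7
F(3/2) = -uppergamma(7/4, 1)/2 + 2**(3/4)/104 + uppergamma(7/4, 1/2)/2 + 2/3
F(-7/2) = -uppergamma(-3/4, 1)/2 + 2/13 + uppergamma(-3/4, 1/2)/2 + 2**(1/4)/3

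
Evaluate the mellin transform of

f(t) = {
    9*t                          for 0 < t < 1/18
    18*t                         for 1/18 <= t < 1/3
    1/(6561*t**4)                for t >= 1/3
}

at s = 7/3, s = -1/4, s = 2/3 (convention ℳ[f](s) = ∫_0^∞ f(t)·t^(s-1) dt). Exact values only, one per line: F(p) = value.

F(7/3) = 12**(1/3)*(-9 + 3904*6**(1/3))/116640
F(-1/4) = -2*2**(1/4)*sqrt(3)/3 + 11020*3**(1/4)/1377
F(2/3) = 18**(1/3)*(-81 + 973*6**(2/3))/4860

remove the common scale on t first: 9*t/2 on [0, 1/9); 9*t on [1/9, 2/3); 16/(6561*t**4) on [2/3, ∞)
peel off the common scale on t: 3*t on [0, 1/6); 6*t on [1/6, 1); 1/(81*t**4) on [1, ∞)
undo the common scale on t: t on [0, 1/2); 2*t on [1/2, 3); t**(-4) on [3, ∞)
linearity at 1/18, 1/3 turns ℳ[f](s) into 3 summed integrals
piece [0, 1/18): integrate 9*t against the kernel
on [1/18, 1/3): add ∫ 18*t·t^(s-1) dt
piece [1/3, ∞): integrate 1/(6561*t**4) against the kernel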